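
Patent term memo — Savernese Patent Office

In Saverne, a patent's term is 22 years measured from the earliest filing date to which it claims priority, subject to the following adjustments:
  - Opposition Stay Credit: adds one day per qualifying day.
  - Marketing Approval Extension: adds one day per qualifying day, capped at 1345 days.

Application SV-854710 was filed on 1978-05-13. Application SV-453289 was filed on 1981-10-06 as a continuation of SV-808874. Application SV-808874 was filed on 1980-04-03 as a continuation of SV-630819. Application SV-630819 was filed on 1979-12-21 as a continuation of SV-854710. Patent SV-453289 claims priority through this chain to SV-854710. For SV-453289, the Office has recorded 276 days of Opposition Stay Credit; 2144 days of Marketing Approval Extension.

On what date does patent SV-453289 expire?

October 20, 2004

Earliest priority filing: 13 May 1978.
Base term: 13 May 1978 + 22 years → 13 May 2000.
Opposition Stay Credit: +276 days → 13 February 2001.
Marketing Approval Extension: 2144 days claimed exceeds the 1345-day cap, so +1345 days → 20 October 2004.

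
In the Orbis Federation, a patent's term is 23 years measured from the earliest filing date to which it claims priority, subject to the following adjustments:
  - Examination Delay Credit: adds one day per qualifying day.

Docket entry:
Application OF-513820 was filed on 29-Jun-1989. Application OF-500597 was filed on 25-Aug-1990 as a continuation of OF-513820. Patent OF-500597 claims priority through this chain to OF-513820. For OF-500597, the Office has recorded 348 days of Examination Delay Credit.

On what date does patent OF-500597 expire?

2013-06-12

Earliest priority filing: 29 June 1989.
Base term: 29 June 1989 + 23 years → 29 June 2012.
Examination Delay Credit: +348 days → 12 June 2013.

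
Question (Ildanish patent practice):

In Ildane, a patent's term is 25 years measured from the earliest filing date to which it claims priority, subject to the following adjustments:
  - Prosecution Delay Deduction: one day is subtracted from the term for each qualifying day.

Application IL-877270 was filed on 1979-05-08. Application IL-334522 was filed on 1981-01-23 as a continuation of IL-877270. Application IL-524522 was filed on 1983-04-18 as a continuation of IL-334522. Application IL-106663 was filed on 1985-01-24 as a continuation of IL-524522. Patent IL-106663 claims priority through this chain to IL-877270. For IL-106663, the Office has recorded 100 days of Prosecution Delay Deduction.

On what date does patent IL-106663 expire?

2004-01-29

Earliest priority filing: 8 May 1979.
Base term: 8 May 1979 + 25 years → 8 May 2004.
Prosecution Delay Deduction: −100 days → 29 January 2004.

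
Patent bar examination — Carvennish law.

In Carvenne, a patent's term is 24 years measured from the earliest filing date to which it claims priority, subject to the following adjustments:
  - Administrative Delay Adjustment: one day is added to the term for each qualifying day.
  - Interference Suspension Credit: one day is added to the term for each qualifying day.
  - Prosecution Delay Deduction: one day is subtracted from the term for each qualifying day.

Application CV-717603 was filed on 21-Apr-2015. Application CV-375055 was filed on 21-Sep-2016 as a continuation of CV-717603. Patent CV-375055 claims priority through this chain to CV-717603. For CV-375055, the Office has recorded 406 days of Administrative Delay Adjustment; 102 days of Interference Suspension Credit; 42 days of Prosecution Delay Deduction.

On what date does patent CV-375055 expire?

July 30, 2040

Earliest priority filing: 21 April 2015.
Base term: 21 April 2015 + 24 years → 21 April 2039.
Administrative Delay Adjustment: +406 days → 31 May 2040.
Interference Suspension Credit: +102 days → 10 September 2040.
Prosecution Delay Deduction: −42 days → 30 July 2040.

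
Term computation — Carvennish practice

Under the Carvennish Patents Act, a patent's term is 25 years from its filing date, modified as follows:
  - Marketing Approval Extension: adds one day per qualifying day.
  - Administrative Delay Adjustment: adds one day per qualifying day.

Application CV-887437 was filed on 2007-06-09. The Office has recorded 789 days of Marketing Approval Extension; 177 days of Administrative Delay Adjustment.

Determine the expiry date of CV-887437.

Base term: filing date + 25 years → 9 June 2032.
Marketing Approval Extension: +789 days → 7 August 2034.
Administrative Delay Adjustment: +177 days → 31 January 2035.

January 31, 2035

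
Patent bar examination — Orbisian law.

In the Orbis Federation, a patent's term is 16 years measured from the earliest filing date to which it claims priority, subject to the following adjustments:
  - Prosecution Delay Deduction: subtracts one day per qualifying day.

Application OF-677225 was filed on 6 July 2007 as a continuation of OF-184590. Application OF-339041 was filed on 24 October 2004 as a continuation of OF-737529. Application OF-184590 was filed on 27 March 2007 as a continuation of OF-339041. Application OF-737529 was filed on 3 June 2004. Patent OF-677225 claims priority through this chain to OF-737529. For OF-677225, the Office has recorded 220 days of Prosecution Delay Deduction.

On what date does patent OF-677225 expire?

Earliest priority filing: 3 June 2004.
Base term: 3 June 2004 + 16 years → 3 June 2020.
Prosecution Delay Deduction: −220 days → 27 October 2019.

October 27, 2019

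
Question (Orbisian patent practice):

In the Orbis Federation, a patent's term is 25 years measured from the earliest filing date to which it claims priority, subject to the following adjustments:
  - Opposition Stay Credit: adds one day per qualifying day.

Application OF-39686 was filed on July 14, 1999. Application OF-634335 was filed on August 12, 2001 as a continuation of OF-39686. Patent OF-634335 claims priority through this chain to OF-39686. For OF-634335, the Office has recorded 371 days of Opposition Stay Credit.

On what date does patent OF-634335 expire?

Earliest priority filing: 14 July 1999.
Base term: 14 July 1999 + 25 years → 14 July 2024.
Opposition Stay Credit: +371 days → 20 July 2025.

July 20, 2025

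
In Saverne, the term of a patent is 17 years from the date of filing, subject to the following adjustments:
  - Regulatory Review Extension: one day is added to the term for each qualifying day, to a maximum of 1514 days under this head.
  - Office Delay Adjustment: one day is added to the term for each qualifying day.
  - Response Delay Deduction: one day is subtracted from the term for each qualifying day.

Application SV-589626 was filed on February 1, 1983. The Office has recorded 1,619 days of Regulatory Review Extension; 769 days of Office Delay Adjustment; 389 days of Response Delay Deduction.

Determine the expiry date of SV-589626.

2005-04-09

Base term: filing date + 17 years → 1 February 2000.
Regulatory Review Extension: 1619 days claimed exceeds the 1514-day cap, so +1514 days → 25 March 2004.
Office Delay Adjustment: +769 days → 3 May 2006.
Response Delay Deduction: −389 days → 9 April 2005.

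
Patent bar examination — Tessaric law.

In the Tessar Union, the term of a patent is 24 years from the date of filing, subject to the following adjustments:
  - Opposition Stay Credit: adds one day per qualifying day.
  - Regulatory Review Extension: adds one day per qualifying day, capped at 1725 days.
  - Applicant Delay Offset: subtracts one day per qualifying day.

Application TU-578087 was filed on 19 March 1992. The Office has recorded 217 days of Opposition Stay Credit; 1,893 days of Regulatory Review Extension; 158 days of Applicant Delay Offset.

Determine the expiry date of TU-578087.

February 5, 2021

Base term: filing date + 24 years → 19 March 2016.
Opposition Stay Credit: +217 days → 22 October 2016.
Regulatory Review Extension: 1893 days claimed exceeds the 1725-day cap, so +1725 days → 13 July 2021.
Applicant Delay Offset: −158 days → 5 February 2021.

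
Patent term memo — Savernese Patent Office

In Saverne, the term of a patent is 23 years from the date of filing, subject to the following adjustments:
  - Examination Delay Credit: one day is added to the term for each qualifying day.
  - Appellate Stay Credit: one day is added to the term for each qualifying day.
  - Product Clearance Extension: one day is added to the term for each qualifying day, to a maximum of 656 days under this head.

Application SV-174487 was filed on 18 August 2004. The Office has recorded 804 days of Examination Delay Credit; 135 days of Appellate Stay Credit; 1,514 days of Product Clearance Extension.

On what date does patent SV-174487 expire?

Base term: filing date + 23 years → 18 August 2027.
Examination Delay Credit: +804 days → 30 October 2029.
Appellate Stay Credit: +135 days → 14 March 2030.
Product Clearance Extension: 1514 days claimed exceeds the 656-day cap, so +656 days → 30 December 2031.

2031-12-30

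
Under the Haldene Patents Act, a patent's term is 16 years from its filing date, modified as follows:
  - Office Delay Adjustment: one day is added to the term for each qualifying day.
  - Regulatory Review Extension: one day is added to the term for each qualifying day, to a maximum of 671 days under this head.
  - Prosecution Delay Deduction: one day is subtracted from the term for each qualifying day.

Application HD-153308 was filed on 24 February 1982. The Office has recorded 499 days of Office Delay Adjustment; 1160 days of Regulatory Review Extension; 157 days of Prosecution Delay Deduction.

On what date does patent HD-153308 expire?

2000-12-03

Base term: filing date + 16 years → 24 February 1998.
Office Delay Adjustment: +499 days → 8 July 1999.
Regulatory Review Extension: 1160 days claimed exceeds the 671-day cap, so +671 days → 9 May 2001.
Prosecution Delay Deduction: −157 days → 3 December 2000.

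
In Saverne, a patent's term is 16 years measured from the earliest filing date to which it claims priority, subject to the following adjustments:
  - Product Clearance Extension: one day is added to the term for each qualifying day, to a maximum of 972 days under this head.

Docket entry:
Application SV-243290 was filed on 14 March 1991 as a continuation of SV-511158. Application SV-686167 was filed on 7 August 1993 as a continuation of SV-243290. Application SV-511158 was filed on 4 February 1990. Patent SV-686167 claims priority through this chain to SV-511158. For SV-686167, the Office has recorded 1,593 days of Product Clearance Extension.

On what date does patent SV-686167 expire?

October 3, 2008

Earliest priority filing: 4 February 1990.
Base term: 4 February 1990 + 16 years → 4 February 2006.
Product Clearance Extension: 1593 days claimed exceeds the 972-day cap, so +972 days → 3 October 2008.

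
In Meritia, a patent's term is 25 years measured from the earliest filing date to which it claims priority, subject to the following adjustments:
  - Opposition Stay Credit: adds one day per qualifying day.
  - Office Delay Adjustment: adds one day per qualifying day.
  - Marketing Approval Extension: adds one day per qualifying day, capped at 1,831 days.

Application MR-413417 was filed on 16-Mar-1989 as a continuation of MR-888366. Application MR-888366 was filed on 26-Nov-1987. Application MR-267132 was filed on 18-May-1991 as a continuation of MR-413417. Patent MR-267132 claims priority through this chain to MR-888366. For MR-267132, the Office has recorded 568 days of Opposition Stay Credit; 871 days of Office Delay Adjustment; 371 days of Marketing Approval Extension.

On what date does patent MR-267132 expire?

Earliest priority filing: 26 November 1987.
Base term: 26 November 1987 + 25 years → 26 November 2012.
Opposition Stay Credit: +568 days → 17 June 2014.
Office Delay Adjustment: +871 days → 4 November 2016.
Marketing Approval Extension: 371 days (within the 1831-day cap) → +371 days → 10 November 2017.

2017-11-10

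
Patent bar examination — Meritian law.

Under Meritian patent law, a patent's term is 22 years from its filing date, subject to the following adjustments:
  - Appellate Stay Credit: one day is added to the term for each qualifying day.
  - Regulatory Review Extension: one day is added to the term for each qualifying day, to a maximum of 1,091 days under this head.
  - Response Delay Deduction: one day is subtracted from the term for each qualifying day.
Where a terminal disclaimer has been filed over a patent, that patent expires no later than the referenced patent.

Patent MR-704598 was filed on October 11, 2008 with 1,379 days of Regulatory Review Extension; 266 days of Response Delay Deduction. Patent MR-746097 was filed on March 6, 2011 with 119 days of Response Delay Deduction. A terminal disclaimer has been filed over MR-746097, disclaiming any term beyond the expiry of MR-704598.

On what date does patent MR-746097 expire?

2032-11-07

Natural term of MR-746097:
  Base: filing + 22 years → 6 March 2033.
  Response Delay Deduction: −119 days → 7 November 2032.
Expiry of referenced patent MR-704598:
  Base: filing + 22 years → 11 October 2030.
  Regulatory Review Extension: 1379 days claimed exceeds the 1091-day cap, so +1091 days → 6 October 2033.
  Response Delay Deduction: −266 days → 13 January 2033.
Terminal disclaimer: MR-746097 expires on the earlier of 7 November 2032 and 13 January 2033.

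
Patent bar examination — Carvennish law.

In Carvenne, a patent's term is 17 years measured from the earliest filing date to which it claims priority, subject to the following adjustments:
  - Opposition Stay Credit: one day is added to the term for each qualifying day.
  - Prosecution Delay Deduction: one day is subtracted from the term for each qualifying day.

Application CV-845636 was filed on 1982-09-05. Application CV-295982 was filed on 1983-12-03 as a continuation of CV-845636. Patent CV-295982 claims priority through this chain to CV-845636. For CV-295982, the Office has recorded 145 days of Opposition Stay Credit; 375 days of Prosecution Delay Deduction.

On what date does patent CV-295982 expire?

Earliest priority filing: 5 September 1982.
Base term: 5 September 1982 + 17 years → 5 September 1999.
Opposition Stay Credit: +145 days → 28 January 2000.
Prosecution Delay Deduction: −375 days → 18 January 1999.

January 18, 1999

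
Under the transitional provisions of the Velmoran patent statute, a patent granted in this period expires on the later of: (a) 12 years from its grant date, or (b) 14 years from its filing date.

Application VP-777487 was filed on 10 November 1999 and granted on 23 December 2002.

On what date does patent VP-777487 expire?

December 23, 2014

(a) grant + 12 years → 23 December 2014.
(b) filing + 14 years → 10 November 2013.
Later of the two: 23 December 2014.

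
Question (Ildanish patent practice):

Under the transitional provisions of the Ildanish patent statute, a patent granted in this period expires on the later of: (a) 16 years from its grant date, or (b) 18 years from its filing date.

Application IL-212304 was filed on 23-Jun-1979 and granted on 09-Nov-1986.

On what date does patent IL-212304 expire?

2002-11-09

(a) grant + 16 years → 9 November 2002.
(b) filing + 18 years → 23 June 1997.
Later of the two: 9 November 2002.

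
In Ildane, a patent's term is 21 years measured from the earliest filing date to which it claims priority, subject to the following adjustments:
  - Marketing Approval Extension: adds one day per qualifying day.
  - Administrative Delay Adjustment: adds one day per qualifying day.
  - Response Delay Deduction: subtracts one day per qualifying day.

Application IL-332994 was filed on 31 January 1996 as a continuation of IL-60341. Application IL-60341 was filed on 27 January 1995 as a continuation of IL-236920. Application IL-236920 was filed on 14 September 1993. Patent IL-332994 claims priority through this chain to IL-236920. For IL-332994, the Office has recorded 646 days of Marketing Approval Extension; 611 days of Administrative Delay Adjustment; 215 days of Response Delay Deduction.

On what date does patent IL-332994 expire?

2017-07-22

Earliest priority filing: 14 September 1993.
Base term: 14 September 1993 + 21 years → 14 September 2014.
Marketing Approval Extension: +646 days → 21 June 2016.
Administrative Delay Adjustment: +611 days → 22 February 2018.
Response Delay Deduction: −215 days → 22 July 2017.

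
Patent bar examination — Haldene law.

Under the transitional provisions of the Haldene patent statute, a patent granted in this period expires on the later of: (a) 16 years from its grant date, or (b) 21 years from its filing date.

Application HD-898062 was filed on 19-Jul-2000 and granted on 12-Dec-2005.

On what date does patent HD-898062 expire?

(a) grant + 16 years → 12 December 2021.
(b) filing + 21 years → 19 July 2021.
Later of the two: 12 December 2021.

December 12, 2021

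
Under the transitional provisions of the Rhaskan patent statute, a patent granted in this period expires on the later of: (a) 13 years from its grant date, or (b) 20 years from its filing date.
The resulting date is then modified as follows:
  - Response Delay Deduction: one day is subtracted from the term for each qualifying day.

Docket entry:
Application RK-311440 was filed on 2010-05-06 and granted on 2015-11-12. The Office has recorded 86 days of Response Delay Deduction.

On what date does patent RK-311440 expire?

2030-02-09

(a) grant + 13 years → 12 November 2028.
(b) filing + 20 years → 6 May 2030.
Later of the two: 6 May 2030.
Response Delay Deduction: −86 days → 9 February 2030.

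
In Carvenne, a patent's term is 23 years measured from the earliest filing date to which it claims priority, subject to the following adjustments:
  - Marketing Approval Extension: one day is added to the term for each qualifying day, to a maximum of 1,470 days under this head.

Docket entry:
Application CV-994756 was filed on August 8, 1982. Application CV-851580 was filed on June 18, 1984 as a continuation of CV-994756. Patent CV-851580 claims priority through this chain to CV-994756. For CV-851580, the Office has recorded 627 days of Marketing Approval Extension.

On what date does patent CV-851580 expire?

Earliest priority filing: 8 August 1982.
Base term: 8 August 1982 + 23 years → 8 August 2005.
Marketing Approval Extension: 627 days (within the 1470-day cap) → +627 days → 27 April 2007.

2007-04-27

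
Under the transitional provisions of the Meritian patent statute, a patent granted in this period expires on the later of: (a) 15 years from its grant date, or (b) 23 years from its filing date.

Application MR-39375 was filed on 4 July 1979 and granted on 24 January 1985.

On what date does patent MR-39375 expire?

2002-07-04

(a) grant + 15 years → 24 January 2000.
(b) filing + 23 years → 4 July 2002.
Later of the two: 4 July 2002.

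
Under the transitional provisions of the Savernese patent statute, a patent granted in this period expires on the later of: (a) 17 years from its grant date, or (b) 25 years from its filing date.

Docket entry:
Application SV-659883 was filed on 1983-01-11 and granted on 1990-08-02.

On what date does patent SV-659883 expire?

(a) grant + 17 years → 2 August 2007.
(b) filing + 25 years → 11 January 2008.
Later of the two: 11 January 2008.

January 11, 2008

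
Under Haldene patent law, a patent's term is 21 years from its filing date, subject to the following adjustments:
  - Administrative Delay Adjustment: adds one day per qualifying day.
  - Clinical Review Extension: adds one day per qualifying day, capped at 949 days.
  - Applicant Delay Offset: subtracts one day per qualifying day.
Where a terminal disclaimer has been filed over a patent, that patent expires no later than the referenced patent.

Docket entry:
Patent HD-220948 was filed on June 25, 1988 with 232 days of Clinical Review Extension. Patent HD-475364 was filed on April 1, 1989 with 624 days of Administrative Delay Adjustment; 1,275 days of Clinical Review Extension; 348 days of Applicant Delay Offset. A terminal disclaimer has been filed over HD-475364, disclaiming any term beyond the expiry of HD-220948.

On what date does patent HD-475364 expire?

February 12, 2010

Natural term of HD-475364:
  Base: filing + 21 years → 1 April 2010.
  Administrative Delay Adjustment: +624 days → 16 December 2011.
  Clinical Review Extension: 1275 days claimed exceeds the 949-day cap, so +949 days → 22 July 2014.
  Applicant Delay Offset: −348 days → 8 August 2013.
Expiry of referenced patent HD-220948:
  Base: filing + 21 years → 25 June 2009.
  Clinical Review Extension: 232 days (within the 949-day cap) → +232 days → 12 February 2010.
Terminal disclaimer: HD-475364 expires on the earlier of 8 August 2013 and 12 February 2010.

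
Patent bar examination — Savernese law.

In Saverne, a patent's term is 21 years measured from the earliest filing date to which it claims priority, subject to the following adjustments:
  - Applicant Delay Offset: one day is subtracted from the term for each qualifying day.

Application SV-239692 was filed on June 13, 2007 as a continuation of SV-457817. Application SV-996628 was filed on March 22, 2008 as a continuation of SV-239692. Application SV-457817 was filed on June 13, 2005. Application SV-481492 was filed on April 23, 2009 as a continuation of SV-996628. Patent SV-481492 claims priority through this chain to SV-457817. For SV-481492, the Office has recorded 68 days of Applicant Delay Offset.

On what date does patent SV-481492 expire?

April 6, 2026

Earliest priority filing: 13 June 2005.
Base term: 13 June 2005 + 21 years → 13 June 2026.
Applicant Delay Offset: −68 days → 6 April 2026.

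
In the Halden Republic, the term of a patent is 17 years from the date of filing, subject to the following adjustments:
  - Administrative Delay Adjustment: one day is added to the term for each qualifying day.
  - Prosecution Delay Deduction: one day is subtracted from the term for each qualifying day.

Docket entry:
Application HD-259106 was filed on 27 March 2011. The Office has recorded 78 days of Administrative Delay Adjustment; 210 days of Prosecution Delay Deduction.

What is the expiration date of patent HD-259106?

Base term: filing date + 17 years → 27 March 2028.
Administrative Delay Adjustment: +78 days → 13 June 2028.
Prosecution Delay Deduction: −210 days → 16 November 2027.

November 16, 2027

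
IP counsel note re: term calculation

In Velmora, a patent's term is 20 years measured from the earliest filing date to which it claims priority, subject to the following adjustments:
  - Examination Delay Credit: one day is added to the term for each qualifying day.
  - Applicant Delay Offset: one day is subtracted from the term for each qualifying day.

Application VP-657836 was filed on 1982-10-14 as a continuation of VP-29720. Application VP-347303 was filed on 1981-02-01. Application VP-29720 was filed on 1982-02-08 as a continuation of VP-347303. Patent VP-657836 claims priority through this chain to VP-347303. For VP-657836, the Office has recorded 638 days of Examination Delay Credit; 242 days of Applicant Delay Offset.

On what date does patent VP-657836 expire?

March 4, 2002

Earliest priority filing: 1 February 1981.
Base term: 1 February 1981 + 20 years → 1 February 2001.
Examination Delay Credit: +638 days → 1 November 2002.
Applicant Delay Offset: −242 days → 4 March 2002.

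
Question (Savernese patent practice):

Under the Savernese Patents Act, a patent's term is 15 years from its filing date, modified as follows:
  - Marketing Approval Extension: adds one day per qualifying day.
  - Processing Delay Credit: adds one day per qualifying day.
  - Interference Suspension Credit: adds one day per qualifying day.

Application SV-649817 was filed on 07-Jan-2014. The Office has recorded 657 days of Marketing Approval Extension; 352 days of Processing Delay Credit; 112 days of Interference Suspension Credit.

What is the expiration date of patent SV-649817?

February 2, 2032

Base term: filing date + 15 years → 7 January 2029.
Marketing Approval Extension: +657 days → 26 October 2030.
Processing Delay Credit: +352 days → 13 October 2031.
Interference Suspension Credit: +112 days → 2 February 2032.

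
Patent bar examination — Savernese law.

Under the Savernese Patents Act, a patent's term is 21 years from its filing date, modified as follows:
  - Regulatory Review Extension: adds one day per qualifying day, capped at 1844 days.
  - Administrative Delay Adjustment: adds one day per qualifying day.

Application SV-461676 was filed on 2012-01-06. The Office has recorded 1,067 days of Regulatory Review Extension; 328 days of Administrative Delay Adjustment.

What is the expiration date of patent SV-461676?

2036-11-01

Base term: filing date + 21 years → 6 January 2033.
Regulatory Review Extension: 1067 days (within the 1844-day cap) → +1067 days → 9 December 2035.
Administrative Delay Adjustment: +328 days → 1 November 2036.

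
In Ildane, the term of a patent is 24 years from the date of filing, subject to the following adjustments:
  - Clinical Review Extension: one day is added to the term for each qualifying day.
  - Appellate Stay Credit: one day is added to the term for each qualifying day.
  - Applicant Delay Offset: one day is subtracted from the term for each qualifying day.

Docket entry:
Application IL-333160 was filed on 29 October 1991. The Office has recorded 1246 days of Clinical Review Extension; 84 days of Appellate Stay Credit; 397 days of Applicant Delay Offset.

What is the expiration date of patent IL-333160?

Base term: filing date + 24 years → 29 October 2015.
Clinical Review Extension: +1246 days → 28 March 2019.
Appellate Stay Credit: +84 days → 20 June 2019.
Applicant Delay Offset: −397 days → 19 May 2018.

May 19, 2018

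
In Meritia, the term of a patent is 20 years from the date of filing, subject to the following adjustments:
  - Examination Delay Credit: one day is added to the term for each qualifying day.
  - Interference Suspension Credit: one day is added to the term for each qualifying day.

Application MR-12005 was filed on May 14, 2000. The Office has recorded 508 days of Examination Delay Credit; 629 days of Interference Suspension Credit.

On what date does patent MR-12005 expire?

2023-06-25

Base term: filing date + 20 years → 14 May 2020.
Examination Delay Credit: +508 days → 4 October 2021.
Interference Suspension Credit: +629 days → 25 June 2023.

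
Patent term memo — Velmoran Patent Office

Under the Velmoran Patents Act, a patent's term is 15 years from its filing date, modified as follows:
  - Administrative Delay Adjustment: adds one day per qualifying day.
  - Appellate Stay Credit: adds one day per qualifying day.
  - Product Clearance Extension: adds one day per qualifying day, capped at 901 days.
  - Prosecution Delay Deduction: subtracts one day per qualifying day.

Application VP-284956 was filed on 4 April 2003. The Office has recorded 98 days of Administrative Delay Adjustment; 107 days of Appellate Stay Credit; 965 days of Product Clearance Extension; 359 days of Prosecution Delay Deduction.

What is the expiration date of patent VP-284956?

2020-04-20

Base term: filing date + 15 years → 4 April 2018.
Administrative Delay Adjustment: +98 days → 11 July 2018.
Appellate Stay Credit: +107 days → 26 October 2018.
Product Clearance Extension: 965 days claimed exceeds the 901-day cap, so +901 days → 14 April 2021.
Prosecution Delay Deduction: −359 days → 20 April 2020.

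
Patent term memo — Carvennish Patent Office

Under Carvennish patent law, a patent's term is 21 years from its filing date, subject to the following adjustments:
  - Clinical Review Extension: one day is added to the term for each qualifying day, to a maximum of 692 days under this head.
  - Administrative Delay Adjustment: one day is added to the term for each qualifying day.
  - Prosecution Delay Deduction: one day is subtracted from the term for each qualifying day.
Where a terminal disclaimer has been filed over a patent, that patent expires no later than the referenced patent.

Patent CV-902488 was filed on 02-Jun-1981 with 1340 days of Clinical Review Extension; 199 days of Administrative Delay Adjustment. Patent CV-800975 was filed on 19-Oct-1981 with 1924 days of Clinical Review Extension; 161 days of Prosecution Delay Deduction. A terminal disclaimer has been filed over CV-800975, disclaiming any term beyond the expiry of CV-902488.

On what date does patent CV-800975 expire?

Natural term of CV-800975:
  Base: filing + 21 years → 19 October 2002.
  Clinical Review Extension: 1924 days claimed exceeds the 692-day cap, so +692 days → 10 September 2004.
  Prosecution Delay Deduction: −161 days → 2 April 2004.
Expiry of referenced patent CV-902488:
  Base: filing + 21 years → 2 June 2002.
  Clinical Review Extension: 1340 days claimed exceeds the 692-day cap, so +692 days → 24 April 2004.
  Administrative Delay Adjustment: +199 days → 9 November 2004.
Terminal disclaimer: CV-800975 expires on the earlier of 2 April 2004 and 9 November 2004.

2004-04-02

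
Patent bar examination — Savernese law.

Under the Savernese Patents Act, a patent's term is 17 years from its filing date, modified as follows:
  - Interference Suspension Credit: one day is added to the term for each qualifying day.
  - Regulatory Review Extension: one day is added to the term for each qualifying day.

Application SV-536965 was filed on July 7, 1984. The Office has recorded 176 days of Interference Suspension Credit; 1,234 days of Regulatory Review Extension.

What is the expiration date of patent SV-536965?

May 17, 2005

Base term: filing date + 17 years → 7 July 2001.
Interference Suspension Credit: +176 days → 30 December 2001.
Regulatory Review Extension: +1234 days → 17 May 2005.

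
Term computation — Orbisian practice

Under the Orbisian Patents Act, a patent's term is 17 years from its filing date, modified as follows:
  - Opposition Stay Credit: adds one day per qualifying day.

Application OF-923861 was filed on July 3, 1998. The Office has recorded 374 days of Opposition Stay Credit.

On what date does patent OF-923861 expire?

2016-07-11

Base term: filing date + 17 years → 3 July 2015.
Opposition Stay Credit: +374 days → 11 July 2016.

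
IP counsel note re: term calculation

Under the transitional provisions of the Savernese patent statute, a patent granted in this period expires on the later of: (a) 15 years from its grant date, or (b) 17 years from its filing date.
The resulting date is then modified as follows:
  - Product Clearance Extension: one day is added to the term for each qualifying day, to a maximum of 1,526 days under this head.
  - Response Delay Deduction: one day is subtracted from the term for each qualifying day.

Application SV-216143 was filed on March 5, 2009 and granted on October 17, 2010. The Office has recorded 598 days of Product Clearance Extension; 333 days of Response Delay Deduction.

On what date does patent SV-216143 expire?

(a) grant + 15 years → 17 October 2025.
(b) filing + 17 years → 5 March 2026.
Later of the two: 5 March 2026.
Product Clearance Extension: 598 days (within the 1526-day cap) → +598 days → 24 October 2027.
Response Delay Deduction: −333 days → 25 November 2026.

2026-11-25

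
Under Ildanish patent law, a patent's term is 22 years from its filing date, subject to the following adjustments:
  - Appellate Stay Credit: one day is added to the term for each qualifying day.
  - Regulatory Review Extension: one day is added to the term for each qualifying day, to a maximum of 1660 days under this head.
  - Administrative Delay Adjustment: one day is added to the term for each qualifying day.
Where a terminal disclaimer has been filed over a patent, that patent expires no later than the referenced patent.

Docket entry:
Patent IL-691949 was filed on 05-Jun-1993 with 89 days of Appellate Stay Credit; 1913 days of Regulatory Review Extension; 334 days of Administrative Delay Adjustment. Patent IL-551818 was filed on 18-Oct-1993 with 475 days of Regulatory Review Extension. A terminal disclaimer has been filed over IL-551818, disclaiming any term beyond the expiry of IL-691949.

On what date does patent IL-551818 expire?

Natural term of IL-551818:
  Base: filing + 22 years → 18 October 2015.
  Regulatory Review Extension: 475 days (within the 1660-day cap) → +475 days → 4 February 2017.
Expiry of referenced patent IL-691949:
  Base: filing + 22 years → 5 June 2015.
  Appellate Stay Credit: +89 days → 2 September 2015.
  Regulatory Review Extension: 1913 days claimed exceeds the 1660-day cap, so +1660 days → 19 March 2020.
  Administrative Delay Adjustment: +334 days → 16 February 2021.
Terminal disclaimer: IL-551818 expires on the earlier of 4 February 2017 and 16 February 2021.

February 4, 2017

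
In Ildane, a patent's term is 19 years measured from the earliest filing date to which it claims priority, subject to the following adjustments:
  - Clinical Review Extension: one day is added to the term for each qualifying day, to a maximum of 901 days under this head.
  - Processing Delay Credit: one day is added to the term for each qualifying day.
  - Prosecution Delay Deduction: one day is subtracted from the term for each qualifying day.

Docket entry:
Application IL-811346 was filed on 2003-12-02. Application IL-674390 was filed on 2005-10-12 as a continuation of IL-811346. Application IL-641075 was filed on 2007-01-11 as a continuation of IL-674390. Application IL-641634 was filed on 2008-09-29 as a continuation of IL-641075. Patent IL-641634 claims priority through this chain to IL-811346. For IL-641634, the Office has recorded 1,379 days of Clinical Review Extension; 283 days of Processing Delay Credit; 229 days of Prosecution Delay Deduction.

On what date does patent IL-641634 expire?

2025-07-14

Earliest priority filing: 2 December 2003.
Base term: 2 December 2003 + 19 years → 2 December 2022.
Clinical Review Extension: 1379 days claimed exceeds the 901-day cap, so +901 days → 21 May 2025.
Processing Delay Credit: +283 days → 28 February 2026.
Prosecution Delay Deduction: −229 days → 14 July 2025.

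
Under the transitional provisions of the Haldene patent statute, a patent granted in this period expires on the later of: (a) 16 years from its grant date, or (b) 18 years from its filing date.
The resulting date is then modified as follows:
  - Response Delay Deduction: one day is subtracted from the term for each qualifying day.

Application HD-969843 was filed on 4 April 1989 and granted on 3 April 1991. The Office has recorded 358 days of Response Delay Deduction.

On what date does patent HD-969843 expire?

April 11, 2006

(a) grant + 16 years → 3 April 2007.
(b) filing + 18 years → 4 April 2007.
Later of the two: 4 April 2007.
Response Delay Deduction: −358 days → 11 April 2006.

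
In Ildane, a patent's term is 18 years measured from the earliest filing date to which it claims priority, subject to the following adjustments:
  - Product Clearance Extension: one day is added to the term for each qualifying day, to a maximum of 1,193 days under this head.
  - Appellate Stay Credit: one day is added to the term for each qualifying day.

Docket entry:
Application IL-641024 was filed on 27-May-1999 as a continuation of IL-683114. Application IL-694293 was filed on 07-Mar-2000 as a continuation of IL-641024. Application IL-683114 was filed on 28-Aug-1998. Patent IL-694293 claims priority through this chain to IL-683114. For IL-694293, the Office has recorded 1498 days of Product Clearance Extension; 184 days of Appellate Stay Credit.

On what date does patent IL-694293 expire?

Earliest priority filing: 28 August 1998.
Base term: 28 August 1998 + 18 years → 28 August 2016.
Product Clearance Extension: 1498 days claimed exceeds the 1193-day cap, so +1193 days → 4 December 2019.
Appellate Stay Credit: +184 days → 5 June 2020.

2020-06-05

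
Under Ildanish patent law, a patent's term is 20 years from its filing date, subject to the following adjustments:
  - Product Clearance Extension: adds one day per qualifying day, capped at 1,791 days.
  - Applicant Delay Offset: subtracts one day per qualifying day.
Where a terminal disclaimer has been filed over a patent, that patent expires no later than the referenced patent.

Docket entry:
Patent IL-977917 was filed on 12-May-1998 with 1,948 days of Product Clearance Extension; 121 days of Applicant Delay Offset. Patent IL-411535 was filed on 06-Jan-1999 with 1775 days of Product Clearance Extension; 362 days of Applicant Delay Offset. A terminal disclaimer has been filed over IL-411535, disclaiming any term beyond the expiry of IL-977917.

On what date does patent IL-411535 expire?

November 19, 2022

Natural term of IL-411535:
  Base: filing + 20 years → 6 January 2019.
  Product Clearance Extension: 1775 days (within the 1791-day cap) → +1775 days → 16 November 2023.
  Applicant Delay Offset: −362 days → 19 November 2022.
Expiry of referenced patent IL-977917:
  Base: filing + 20 years → 12 May 2018.
  Product Clearance Extension: 1948 days claimed exceeds the 1791-day cap, so +1791 days → 7 April 2023.
  Applicant Delay Offset: −121 days → 7 December 2022.
Terminal disclaimer: IL-411535 expires on the earlier of 19 November 2022 and 7 December 2022.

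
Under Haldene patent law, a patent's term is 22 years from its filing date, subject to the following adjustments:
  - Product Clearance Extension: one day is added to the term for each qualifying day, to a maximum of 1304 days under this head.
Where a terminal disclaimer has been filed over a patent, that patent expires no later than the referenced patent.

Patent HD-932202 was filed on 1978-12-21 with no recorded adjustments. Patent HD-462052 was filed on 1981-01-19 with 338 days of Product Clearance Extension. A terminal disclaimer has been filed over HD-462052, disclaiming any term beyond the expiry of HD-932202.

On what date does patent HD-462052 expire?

Natural term of HD-462052:
  Base: filing + 22 years → 19 January 2003.
  Product Clearance Extension: 338 days (within the 1304-day cap) → +338 days → 23 December 2003.
Expiry of referenced patent HD-932202:
  Base: filing + 22 years → 21 December 2000.
Terminal disclaimer: HD-462052 expires on the earlier of 23 December 2003 and 21 December 2000.

December 21, 2000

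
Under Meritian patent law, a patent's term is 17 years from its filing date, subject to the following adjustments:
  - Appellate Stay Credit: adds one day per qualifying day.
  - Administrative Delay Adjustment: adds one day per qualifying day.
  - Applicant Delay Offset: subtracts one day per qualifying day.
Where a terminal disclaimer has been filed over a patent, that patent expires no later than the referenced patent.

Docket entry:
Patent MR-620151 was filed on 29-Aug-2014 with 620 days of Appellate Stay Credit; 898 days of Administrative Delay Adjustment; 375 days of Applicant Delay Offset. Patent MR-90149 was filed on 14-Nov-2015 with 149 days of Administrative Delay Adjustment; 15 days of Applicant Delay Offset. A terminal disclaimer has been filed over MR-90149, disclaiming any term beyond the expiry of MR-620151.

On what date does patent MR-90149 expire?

2033-03-28

Natural term of MR-90149:
  Base: filing + 17 years → 14 November 2032.
  Administrative Delay Adjustment: +149 days → 12 April 2033.
  Applicant Delay Offset: −15 days → 28 March 2033.
Expiry of referenced patent MR-620151:
  Base: filing + 17 years → 29 August 2031.
  Appellate Stay Credit: +620 days → 10 May 2033.
  Administrative Delay Adjustment: +898 days → 25 October 2035.
  Applicant Delay Offset: −375 days → 15 October 2034.
Terminal disclaimer: MR-90149 expires on the earlier of 28 March 2033 and 15 October 2034.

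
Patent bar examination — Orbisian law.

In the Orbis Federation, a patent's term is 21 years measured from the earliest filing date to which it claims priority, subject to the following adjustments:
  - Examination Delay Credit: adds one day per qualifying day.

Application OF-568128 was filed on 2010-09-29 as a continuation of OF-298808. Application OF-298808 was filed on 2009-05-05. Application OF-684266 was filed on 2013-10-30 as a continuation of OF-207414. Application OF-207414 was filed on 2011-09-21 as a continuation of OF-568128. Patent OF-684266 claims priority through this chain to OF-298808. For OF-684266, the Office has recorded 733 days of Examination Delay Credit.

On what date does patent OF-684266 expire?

Earliest priority filing: 5 May 2009.
Base term: 5 May 2009 + 21 years → 5 May 2030.
Examination Delay Credit: +733 days → 7 May 2032.

May 7, 2032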